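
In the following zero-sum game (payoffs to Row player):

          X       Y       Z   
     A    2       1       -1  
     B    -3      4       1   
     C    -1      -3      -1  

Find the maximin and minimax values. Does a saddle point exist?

Maximin = -1, Minimax = 1, Saddle: False

Work:
Row minimums: [-1, -3, -3] → maximin = -1
Column maximums: [2, 4, 1] → minimax = 1
No saddle point (maximin ≠ minimax). Mixed strategy needed.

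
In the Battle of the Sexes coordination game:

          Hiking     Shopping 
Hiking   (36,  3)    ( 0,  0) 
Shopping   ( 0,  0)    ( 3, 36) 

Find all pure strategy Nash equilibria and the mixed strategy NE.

Pure NE: (Hiking, Hiking) and (Shopping, Shopping); Mixed NE: p = 0.9231, q = 0.0769

Work:
Check pure NE:
(Hiking, Hiking): (36, 3) - no unilateral deviation beneficial
(Shopping, Shopping): (3, 36) - no unilateral deviation beneficial
Mixed NE: P1 plays Hiking with p = 0.9231, P2 plays Hiking with q = 0.0769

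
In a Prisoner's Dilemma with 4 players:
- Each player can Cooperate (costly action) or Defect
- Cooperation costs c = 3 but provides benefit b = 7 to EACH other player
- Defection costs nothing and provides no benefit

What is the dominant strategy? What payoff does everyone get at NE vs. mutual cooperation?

Dominant: Defect; NE payoff = 0; Coop payoff = 18

Work:
Defect dominates (saves cost c = 3, benefit to others is external)
NE: All defect → everyone gets 0
If all cooperate: each receives (3)×7 - 3 = 18
Social dilemma: 18 > 0 but NE gives 0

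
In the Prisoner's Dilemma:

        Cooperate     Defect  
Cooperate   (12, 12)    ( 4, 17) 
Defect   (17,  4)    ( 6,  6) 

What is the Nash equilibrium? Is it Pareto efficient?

(Defect, Defect) is NE; not Pareto efficient

Work:
Defect dominates Cooperate for both players:
If P2 cooperates: Defect (17) > Cooperate (12)
If P2 defects: Defect (6) > Cooperate (4)
NE: (Defect, Defect) with payoff (6, 6)
But (Cooperate, Cooperate) = (12, 12) Pareto dominates (6, 6)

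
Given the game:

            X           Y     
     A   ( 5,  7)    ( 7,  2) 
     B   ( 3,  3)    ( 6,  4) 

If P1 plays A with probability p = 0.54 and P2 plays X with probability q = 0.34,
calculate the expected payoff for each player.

E[P1] = 5.7036, E[P2] = 3.6816

Work:
E[P1] = p·q·π₁(A,X) + p·(1-q)·π₁(A,Y) + (1-p)·q·π₁(B,X) + (1-p)·(1-q)·π₁(B,Y)
= 0.54·0.34·5 + 0.54·0.66·7 + 0.46·0.34·3 + 0.46·0.66·6
= 5.7036

E[P2] = 3.6816 (similar calculation)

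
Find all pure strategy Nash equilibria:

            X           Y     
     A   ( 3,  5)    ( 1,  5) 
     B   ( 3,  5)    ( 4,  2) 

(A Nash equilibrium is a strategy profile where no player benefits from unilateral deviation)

Nash equilibrium: (A, X), (B, X)

Work:
Best responses:
  P1 vs X: payoffs [3, 3] → best response A/B (payoff 3)
  P1 vs Y: payoffs [1, 4] → best response B (payoff 4)
  P2 vs A: payoffs [5, 5] → best response X/Y (payoff 5)
  P2 vs B: payoffs [5, 2] → best response X (payoff 5)
Mutual best responses: (A,X), (B,X) → Nash equilibria.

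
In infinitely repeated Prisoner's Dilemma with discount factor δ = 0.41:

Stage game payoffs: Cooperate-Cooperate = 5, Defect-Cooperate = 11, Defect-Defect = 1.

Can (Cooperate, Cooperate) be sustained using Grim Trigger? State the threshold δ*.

δ* = 0.6; since δ = 0.41 < 0.6, cooperation cannot be sustained

Work:
For Grim Trigger:
Cooperate forever: 5/(1-δ)
Defect then punished: 11 + 1·δ/(1-δ)
Need: 5/(1-δ) ≥ 11 + 1·δ/(1-δ)
Solving: δ ≥ (T-R)/(T-P) = (11-5)/(11-1) = 0.6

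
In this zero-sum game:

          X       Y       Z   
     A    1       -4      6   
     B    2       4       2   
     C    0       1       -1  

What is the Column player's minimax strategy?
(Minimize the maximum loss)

Column should play X, value = 2

Work:
Column player minimizes Row's maximum payoff:
Column X: max payoff to Row = 2
Column Y: max payoff to Row = 4
Column Z: max payoff to Row = 6
Minimum is 2, achieved by column X.
Minimax strategy: X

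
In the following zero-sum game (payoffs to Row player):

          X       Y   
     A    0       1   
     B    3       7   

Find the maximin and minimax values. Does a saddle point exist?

Maximin = 3, Minimax = 3, Saddle: True

Work:
Row minimums: [0, 3] → maximin = 3
Column maximums: [3, 7] → minimax = 3
Saddle point exists! Game value = 3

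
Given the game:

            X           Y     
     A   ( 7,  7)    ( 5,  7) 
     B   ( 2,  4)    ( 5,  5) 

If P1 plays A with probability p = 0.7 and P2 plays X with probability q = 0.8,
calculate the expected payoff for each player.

E[P1] = 5.4, E[P2] = 6.16

Work:
E[P1] = p·q·π₁(A,X) + p·(1-q)·π₁(A,Y) + (1-p)·q·π₁(B,X) + (1-p)·(1-q)·π₁(B,Y)
= 0.7·0.8·7 + 0.7·0.2·5 + 0.3·0.8·2 + 0.3·0.2·5
= 5.4

E[P2] = 6.16 (similar calculation)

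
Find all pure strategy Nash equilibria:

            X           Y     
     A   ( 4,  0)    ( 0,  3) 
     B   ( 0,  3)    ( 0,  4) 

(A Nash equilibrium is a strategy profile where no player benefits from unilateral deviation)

Nash equilibrium: (A, Y), (B, Y)

Work:
Best responses:
  P1 vs X: payoffs [4, 0] → best response A (payoff 4)
  P1 vs Y: payoffs [0, 0] → best response A/B (payoff 0)
  P2 vs A: payoffs [0, 3] → best response Y (payoff 3)
  P2 vs B: payoffs [3, 4] → best response Y (payoff 4)
Mutual best responses: (A,Y), (B,Y) → Nash equilibria.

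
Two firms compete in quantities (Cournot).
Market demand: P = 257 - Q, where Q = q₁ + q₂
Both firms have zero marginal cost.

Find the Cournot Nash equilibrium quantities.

q₁* = q₂* = 85.67; P* = 85.67

Work:
Profit: π_i = P·q_i = (a - q_i - q_j)·q_i
FOC: ∂π_i/∂q_i = a - 2q_i - q_j = 0
Reaction function: q_i = (257 - q_j)/2
Symmetry: q* = 257/3 = 85.67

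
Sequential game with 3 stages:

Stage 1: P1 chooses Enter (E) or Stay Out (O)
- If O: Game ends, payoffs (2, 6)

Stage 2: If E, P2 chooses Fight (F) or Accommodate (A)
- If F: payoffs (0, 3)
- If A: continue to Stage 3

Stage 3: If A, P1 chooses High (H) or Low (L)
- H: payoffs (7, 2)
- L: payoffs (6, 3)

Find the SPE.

SPE: (O, F, H); Outcome (2, 6)

Work:
Stage 3: P1 chooses H (7 vs 6)
Stage 2: P2: F->3, A->2 (anticipating H). Choose F
Stage 1: P1: O->2, E->0 (anticipating F, H). Choose O
SPE path: O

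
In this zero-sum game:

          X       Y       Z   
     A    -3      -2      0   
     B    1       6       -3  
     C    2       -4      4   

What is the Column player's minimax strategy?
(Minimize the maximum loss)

Column should play X, value = 2

Work:
Column player minimizes Row's maximum payoff:
Column X: max payoff to Row = 2
Column Y: max payoff to Row = 6
Column Z: max payoff to Row = 4
Minimum is 2, achieved by column X.
Minimax strategy: X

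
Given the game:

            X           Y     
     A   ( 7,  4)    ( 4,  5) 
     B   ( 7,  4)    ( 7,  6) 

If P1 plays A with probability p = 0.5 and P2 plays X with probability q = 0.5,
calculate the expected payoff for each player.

E[P1] = 6.25, E[P2] = 4.75

Work:
E[P1] = p·q·π₁(A,X) + p·(1-q)·π₁(A,Y) + (1-p)·q·π₁(B,X) + (1-p)·(1-q)·π₁(B,Y)
= 0.5·0.5·7 + 0.5·0.5·4 + 0.5·0.5·7 + 0.5·0.5·7
= 6.25

E[P2] = 4.75 (similar calculation)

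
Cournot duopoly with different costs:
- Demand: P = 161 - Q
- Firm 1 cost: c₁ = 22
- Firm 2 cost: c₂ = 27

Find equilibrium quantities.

q₁* = 48.0, q₂* = 43.0

Work:
Reaction: q₁ = (161 - 22 - q₂)/2
Reaction: q₂ = (161 - 27 - q₁)/2
Solve simultaneously:
q₁* = (161 - 2×22 + 27)/3 = 48.0
q₂* = (161 - 2×27 + 22)/3 = 43.0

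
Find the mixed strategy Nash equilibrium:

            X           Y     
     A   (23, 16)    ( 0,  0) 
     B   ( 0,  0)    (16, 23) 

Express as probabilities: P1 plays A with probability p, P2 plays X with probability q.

p = 0.5897, q = 0.4103

Work:
Find probabilities that make opponent indifferent:
P2 chooses q to make P1 indifferent between A and B
P1 chooses p to make P2 indifferent between X and Y
Mixed NE: P1 plays (A: 0.5897, B: 0.4103), P2 plays (X: 0.4103, Y: 0.5897)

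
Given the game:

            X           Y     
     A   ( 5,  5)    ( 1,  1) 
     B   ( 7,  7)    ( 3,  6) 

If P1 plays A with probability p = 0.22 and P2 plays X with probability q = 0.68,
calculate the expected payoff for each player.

E[P1] = 5.28, E[P2] = 6.0288

Work:
E[P1] = p·q·π₁(A,X) + p·(1-q)·π₁(A,Y) + (1-p)·q·π₁(B,X) + (1-p)·(1-q)·π₁(B,Y)
= 0.22·0.68·5 + 0.22·0.32·1 + 0.78·0.68·7 + 0.78·0.32·3
= 5.28

E[P2] = 6.0288 (similar calculation)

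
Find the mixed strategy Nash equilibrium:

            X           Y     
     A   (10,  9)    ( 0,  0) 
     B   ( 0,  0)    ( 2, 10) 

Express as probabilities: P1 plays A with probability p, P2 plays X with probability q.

p = 0.5263, q = 0.1667

Work:
Find probabilities that make opponent indifferent:
P2 chooses q to make P1 indifferent between A and B
P1 chooses p to make P2 indifferent between X and Y
Mixed NE: P1 plays (A: 0.5263, B: 0.4737), P2 plays (X: 0.1667, Y: 0.8333)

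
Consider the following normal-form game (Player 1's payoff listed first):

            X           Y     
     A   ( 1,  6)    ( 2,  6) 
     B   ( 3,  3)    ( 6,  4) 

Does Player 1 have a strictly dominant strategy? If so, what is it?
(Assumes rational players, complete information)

Yes, Player 1's strictly dominant strategy is B

Work:
A strategy strictly dominates another if it gives a strictly higher payoff against every opponent action. Compare each pair of P1's strategies column-by-column:
  A vs B: [1 vs 3, 2 vs 6] → A does not strictly dominate B (column X: 1 ≤ 3)
  B vs A: [3 vs 1, 6 vs 2] → B strictly dominates A
B strictly dominates every other strategy → strictly dominant.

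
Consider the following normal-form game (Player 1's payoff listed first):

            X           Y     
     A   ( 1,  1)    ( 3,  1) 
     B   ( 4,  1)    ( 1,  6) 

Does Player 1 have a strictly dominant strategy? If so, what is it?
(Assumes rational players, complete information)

No strictly dominant strategy exists for Player 1

Work:
A strategy strictly dominates another if it gives a strictly higher payoff against every opponent action. Compare each pair of P1's strategies column-by-column:
  A vs B: [1 vs 4, 3 vs 1] → A does not strictly dominate B (column X: 1 ≤ 4)
  B vs A: [4 vs 1, 1 vs 3] → B does not strictly dominate A (column Y: 1 ≤ 3)
No single strategy strictly dominates all others → no strictly dominant strategy.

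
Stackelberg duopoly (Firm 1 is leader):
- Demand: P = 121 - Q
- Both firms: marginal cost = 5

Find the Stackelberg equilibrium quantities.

q₁* (leader) = 58.0, q₂* (follower) = 29.0

Work:
Follower's reaction: q₂ = (a - c - q₁)/2
Leader substitutes: π₁ = q₁·(a - q₁ - (a-c-q₁)/2 - c)
FOC: q₁* = (121 - 5)/2 = 58.00
Then: q₂* = (121 - 5 - 58.0)/2 = 29.00
Leader has first-mover advantage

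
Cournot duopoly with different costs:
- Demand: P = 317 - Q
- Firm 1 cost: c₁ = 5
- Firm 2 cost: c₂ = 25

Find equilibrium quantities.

q₁* = 110.67, q₂* = 90.67

Work:
Reaction: q₁ = (317 - 5 - q₂)/2
Reaction: q₂ = (317 - 25 - q₁)/2
Solve simultaneously:
q₁* = (317 - 2×5 + 25)/3 = 110.67
q₂* = (317 - 2×25 + 5)/3 = 90.67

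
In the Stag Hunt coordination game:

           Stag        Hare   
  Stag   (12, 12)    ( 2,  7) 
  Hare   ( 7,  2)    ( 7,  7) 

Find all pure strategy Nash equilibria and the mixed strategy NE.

Pure NE: (Stag, Stag) and (Hare, Hare); Mixed NE: p = 0.5, q = 0.5

Work:
Check pure NE:
(Stag, Stag): (12, 12) - no unilateral deviation beneficial
(Hare, Hare): (7, 7) - no unilateral deviation beneficial
Mixed NE: P1 plays Stag with p = 0.5, P2 plays Stag with q = 0.5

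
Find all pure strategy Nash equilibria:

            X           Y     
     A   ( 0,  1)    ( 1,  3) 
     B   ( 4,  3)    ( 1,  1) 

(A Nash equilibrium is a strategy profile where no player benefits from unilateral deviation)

Nash equilibrium: (A, Y), (B, X)

Work:
Best responses:
  P1 vs X: payoffs [0, 4] → best response B (payoff 4)
  P1 vs Y: payoffs [1, 1] → best response A/B (payoff 1)
  P2 vs A: payoffs [1, 3] → best response Y (payoff 3)
  P2 vs B: payoffs [3, 1] → best response X (payoff 3)
Mutual best responses: (A,Y), (B,X) → Nash equilibria.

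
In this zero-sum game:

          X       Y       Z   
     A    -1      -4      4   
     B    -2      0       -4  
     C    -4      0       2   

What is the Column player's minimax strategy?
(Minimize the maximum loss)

Column should play X, value = -1

Work:
Column player minimizes Row's maximum payoff:
Column X: max payoff to Row = -1
Column Y: max payoff to Row = 0
Column Z: max payoff to Row = 4
Minimum is -1, achieved by column X.
Minimax strategy: X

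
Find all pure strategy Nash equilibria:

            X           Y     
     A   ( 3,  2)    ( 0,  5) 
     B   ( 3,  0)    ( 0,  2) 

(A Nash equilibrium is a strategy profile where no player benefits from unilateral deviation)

Nash equilibrium: (A, Y), (B, Y)

Work:
Best responses:
  P1 vs X: payoffs [3, 3] → best response A/B (payoff 3)
  P1 vs Y: payoffs [0, 0] → best response A/B (payoff 0)
  P2 vs A: payoffs [2, 5] → best response Y (payoff 5)
  P2 vs B: payoffs [0, 2] → best response Y (payoff 2)
Mutual best responses: (A,Y), (B,Y) → Nash equilibria.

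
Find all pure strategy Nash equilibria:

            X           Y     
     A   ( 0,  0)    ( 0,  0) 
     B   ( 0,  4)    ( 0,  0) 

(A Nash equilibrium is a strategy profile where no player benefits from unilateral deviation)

Nash equilibrium: (A, X), (A, Y), (B, X)

Work:
Best responses:
  P1 vs X: payoffs [0, 0] → best response A/B (payoff 0)
  P1 vs Y: payoffs [0, 0] → best response A/B (payoff 0)
  P2 vs A: payoffs [0, 0] → best response X/Y (payoff 0)
  P2 vs B: payoffs [4, 0] → best response X (payoff 4)
Mutual best responses: (A,X), (A,Y), (B,X) → Nash equilibria.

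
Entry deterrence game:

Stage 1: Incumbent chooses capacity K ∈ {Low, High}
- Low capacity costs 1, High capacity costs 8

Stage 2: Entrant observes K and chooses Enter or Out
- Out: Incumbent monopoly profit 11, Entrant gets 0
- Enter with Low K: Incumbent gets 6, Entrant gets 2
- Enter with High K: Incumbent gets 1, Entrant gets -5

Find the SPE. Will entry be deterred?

SPE: (Low, Enter|Low, Out|High); Entry not deterred. Incumbent net profit = 5, Entrant gets 2

Work:
After Low K: Entrant enters (2 > 0)
After High K: Entrant stays out (-5 < 0)
Incumbent: Low → 6−1=5, High → 11−8=3
Incumbent chooses Low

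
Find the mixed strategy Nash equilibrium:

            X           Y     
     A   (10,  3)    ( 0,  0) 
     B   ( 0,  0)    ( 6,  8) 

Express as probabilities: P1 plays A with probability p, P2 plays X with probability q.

p = 0.7273, q = 0.375

Work:
Find probabilities that make opponent indifferent:
P2 chooses q to make P1 indifferent between A and B
P1 chooses p to make P2 indifferent between X and Y
Mixed NE: P1 plays (A: 0.7273, B: 0.2727), P2 plays (X: 0.375, Y: 0.625)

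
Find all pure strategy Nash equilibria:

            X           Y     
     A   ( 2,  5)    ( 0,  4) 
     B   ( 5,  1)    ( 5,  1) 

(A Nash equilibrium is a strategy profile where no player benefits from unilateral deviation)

Nash equilibrium: (B, X), (B, Y)

Work:
Best responses:
  P1 vs X: payoffs [2, 5] → best response B (payoff 5)
  P1 vs Y: payoffs [0, 5] → best response B (payoff 5)
  P2 vs A: payoffs [5, 4] → best response X (payoff 5)
  P2 vs B: payoffs [1, 1] → best response X/Y (payoff 1)
Mutual best responses: (B,X), (B,Y) → Nash equilibria.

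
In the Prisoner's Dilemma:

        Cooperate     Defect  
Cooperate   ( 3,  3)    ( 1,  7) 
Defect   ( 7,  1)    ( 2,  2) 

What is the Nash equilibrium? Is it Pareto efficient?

(Defect, Defect) is NE; not Pareto efficient

Work:
Defect dominates Cooperate for both players:
If P2 cooperates: Defect (7) > Cooperate (3)
If P2 defects: Defect (2) > Cooperate (1)
NE: (Defect, Defect) with payoff (2, 2)
But (Cooperate, Cooperate) = (3, 3) Pareto dominates (2, 2)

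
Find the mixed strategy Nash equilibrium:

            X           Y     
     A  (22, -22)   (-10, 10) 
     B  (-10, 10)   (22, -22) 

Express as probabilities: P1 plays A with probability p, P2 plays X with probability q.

p = 0.5, q = 0.5

Work:
Find probabilities that make opponent indifferent:
P2 chooses q to make P1 indifferent between A and B
P1 chooses p to make P2 indifferent between X and Y
Mixed NE: P1 plays (A: 0.5, B: 0.5), P2 plays (X: 0.5, Y: 0.5)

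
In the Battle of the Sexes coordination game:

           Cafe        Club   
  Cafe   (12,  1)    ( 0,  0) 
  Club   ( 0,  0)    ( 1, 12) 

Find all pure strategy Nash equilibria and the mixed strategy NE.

Pure NE: (Cafe, Cafe) and (Club, Club); Mixed NE: p = 0.9231, q = 0.0769

Work:
Check pure NE:
(Cafe, Cafe): (12, 1) - no unilateral deviation beneficial
(Club, Club): (1, 12) - no unilateral deviation beneficial
Mixed NE: P1 plays Cafe with p = 0.9231, P2 plays Cafe with q = 0.0769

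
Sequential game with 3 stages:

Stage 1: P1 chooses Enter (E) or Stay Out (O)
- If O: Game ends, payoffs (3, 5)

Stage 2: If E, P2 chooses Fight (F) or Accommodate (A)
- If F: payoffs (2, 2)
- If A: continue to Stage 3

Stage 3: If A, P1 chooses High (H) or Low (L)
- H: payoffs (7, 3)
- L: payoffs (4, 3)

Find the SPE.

SPE: (E, A, H); Outcome (7, 3)

Work:
Stage 3: P1 chooses H (7 vs 4)
Stage 2: P2: F->2, A->3 (anticipating H). Choose A
Stage 1: P1: O->3, E->7 (anticipating A, H). Choose E
SPE path: E -> A -> H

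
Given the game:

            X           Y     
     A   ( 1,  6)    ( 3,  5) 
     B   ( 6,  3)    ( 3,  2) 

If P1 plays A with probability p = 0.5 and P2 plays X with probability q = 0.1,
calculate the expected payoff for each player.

E[P1] = 3.05, E[P2] = 3.6

Work:
E[P1] = p·q·π₁(A,X) + p·(1-q)·π₁(A,Y) + (1-p)·q·π₁(B,X) + (1-p)·(1-q)·π₁(B,Y)
= 0.5·0.1·1 + 0.5·0.9·3 + 0.5·0.1·6 + 0.5·0.9·3
= 3.05

E[P2] = 3.6 (similar calculation)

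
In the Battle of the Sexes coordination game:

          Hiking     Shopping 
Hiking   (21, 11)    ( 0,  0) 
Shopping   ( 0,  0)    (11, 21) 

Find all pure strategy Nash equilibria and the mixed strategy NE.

Pure NE: (Hiking, Hiking) and (Shopping, Shopping); Mixed NE: p = 0.6562, q = 0.3438

Work:
Check pure NE:
(Hiking, Hiking): (21, 11) - no unilateral deviation beneficial
(Shopping, Shopping): (11, 21) - no unilateral deviation beneficial
Mixed NE: P1 plays Hiking with p = 0.6562, P2 plays Hiking with q = 0.3438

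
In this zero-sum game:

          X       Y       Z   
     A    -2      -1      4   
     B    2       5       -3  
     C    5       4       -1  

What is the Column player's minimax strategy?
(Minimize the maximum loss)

Column should play Z, value = 4

Work:
Column player minimizes Row's maximum payoff:
Column X: max payoff to Row = 5
Column Y: max payoff to Row = 5
Column Z: max payoff to Row = 4
Minimum is 4, achieved by column Z.
Minimax strategy: Z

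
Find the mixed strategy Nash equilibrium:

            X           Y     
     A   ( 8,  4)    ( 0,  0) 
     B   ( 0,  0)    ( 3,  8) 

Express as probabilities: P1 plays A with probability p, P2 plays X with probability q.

p = 0.6667, q = 0.2727

Work:
Find probabilities that make opponent indifferent:
P2 chooses q to make P1 indifferent between A and B
P1 chooses p to make P2 indifferent between X and Y
Mixed NE: P1 plays (A: 0.6667, B: 0.3333), P2 plays (X: 0.2727, Y: 0.7273)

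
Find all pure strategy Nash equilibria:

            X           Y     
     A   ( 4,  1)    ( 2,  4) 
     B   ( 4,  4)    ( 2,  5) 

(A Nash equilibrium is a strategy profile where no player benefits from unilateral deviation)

Nash equilibrium: (A, Y), (B, Y)

Work:
Best responses:
  P1 vs X: payoffs [4, 4] → best response A/B (payoff 4)
  P1 vs Y: payoffs [2, 2] → best response A/B (payoff 2)
  P2 vs A: payoffs [1, 4] → best response Y (payoff 4)
  P2 vs B: payoffs [4, 5] → best response Y (payoff 5)
Mutual best responses: (A,Y), (B,Y) → Nash equilibria.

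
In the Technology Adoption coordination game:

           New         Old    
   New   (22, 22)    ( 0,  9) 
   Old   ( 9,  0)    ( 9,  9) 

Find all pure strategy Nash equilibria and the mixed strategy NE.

Pure NE: (New, New) and (Old, Old); Mixed NE: p = 0.4091, q = 0.4091

Work:
Check pure NE:
(New, New): (22, 22) - no unilateral deviation beneficial
(Old, Old): (9, 9) - no unilateral deviation beneficial
Mixed NE: P1 plays New with p = 0.4091, P2 plays New with q = 0.4091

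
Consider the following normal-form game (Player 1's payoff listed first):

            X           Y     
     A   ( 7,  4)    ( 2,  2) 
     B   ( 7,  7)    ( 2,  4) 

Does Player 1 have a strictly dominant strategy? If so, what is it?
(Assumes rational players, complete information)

No strictly dominant strategy exists for Player 1

Work:
A strategy strictly dominates another if it gives a strictly higher payoff against every opponent action. Compare each pair of P1's strategies column-by-column:
  A vs B: [7 vs 7, 2 vs 2] → A does not strictly dominate B (column X: 7 ≤ 7)
  B vs A: [7 vs 7, 2 vs 2] → B does not strictly dominate A (column X: 7 ≤ 7)
No single strategy strictly dominates all others → no strictly dominant strategy.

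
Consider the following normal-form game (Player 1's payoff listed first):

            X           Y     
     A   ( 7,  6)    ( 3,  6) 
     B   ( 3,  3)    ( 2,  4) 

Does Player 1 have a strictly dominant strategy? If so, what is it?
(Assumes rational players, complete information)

Yes, Player 1's strictly dominant strategy is A

Work:
A strategy strictly dominates another if it gives a strictly higher payoff against every opponent action. Compare each pair of P1's strategies column-by-column:
  A vs B: [7 vs 3, 3 vs 2] → A strictly dominates B
  B vs A: [3 vs 7, 2 vs 3] → B does not strictly dominate A (column X: 3 ≤ 7)
A strictly dominates every other strategy → strictly dominant.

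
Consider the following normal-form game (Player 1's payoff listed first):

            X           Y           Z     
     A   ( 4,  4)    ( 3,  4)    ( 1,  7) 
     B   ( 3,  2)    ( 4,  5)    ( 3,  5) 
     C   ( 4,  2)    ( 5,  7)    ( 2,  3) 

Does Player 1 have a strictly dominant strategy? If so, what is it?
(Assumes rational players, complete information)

No strictly dominant strategy exists for Player 1

Work:
A strategy strictly dominates another if it gives a strictly higher payoff against every opponent action. Compare each pair of P1's strategies column-by-column:
  A vs B: [4 vs 3, 3 vs 4, 1 vs 3] → A does not strictly dominate B (column Y: 3 ≤ 4)
  A vs C: [4 vs 4, 3 vs 5, 1 vs 2] → A does not strictly dominate C (column X: 4 ≤ 4)
  B vs A: [3 vs 4, 4 vs 3, 3 vs 1] → B does not strictly dominate A (column X: 3 ≤ 4)
  B vs C: [3 vs 4, 4 vs 5, 3 vs 2] → B does not strictly dominate C (column X: 3 ≤ 4)
  C vs A: [4 vs 4, 5 vs 3, 2 vs 1] → C does not strictly dominate A (column X: 4 ≤ 4)
  C vs B: [4 vs 3, 5 vs 4, 2 vs 3] → C does not strictly dominate B (column Z: 2 ≤ 3)
No single strategy strictly dominates all others → no strictly dominant strategy.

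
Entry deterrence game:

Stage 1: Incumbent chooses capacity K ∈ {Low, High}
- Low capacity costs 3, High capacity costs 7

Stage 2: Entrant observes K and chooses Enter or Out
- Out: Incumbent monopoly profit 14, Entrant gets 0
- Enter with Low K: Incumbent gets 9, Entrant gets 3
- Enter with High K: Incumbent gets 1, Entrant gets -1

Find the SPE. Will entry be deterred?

SPE: (High, Enter|Low, Out|High); Entry deterred. Incumbent net profit = 7

Work:
After Low K: Entrant enters (3 > 0)
After High K: Entrant stays out (-1 < 0)
Incumbent: Low → 9−3=6, High → 14−7=7
Incumbent chooses High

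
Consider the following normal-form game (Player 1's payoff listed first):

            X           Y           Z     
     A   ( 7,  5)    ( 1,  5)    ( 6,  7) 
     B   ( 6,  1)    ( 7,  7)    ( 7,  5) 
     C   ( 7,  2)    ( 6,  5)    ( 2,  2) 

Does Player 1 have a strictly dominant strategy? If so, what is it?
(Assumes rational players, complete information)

No strictly dominant strategy exists for Player 1

Work:
A strategy strictly dominates another if it gives a strictly higher payoff against every opponent action. Compare each pair of P1's strategies column-by-column:
  A vs B: [7 vs 6, 1 vs 7, 6 vs 7] → A does not strictly dominate B (column Y: 1 ≤ 7)
  A vs C: [7 vs 7, 1 vs 6, 6 vs 2] → A does not strictly dominate C (column X: 7 ≤ 7)
  B vs A: [6 vs 7, 7 vs 1, 7 vs 6] → B does not strictly dominate A (column X: 6 ≤ 7)
  B vs C: [6 vs 7, 7 vs 6, 7 vs 2] → B does not strictly dominate C (column X: 6 ≤ 7)
  C vs A: [7 vs 7, 6 vs 1, 2 vs 6] → C does not strictly dominate A (column X: 7 ≤ 7)
  C vs B: [7 vs 6, 6 vs 7, 2 vs 7] → C does not strictly dominate B (column Y: 6 ≤ 7)
No single strategy strictly dominates all others → no strictly dominant strategy.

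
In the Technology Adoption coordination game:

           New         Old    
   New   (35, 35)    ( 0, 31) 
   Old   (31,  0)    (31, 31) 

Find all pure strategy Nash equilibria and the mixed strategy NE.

Pure NE: (New, New) and (Old, Old); Mixed NE: p = 0.8857, q = 0.8857

Work:
Check pure NE:
(New, New): (35, 35) - no unilateral deviation beneficial
(Old, Old): (31, 31) - no unilateral deviation beneficial
Mixed NE: P1 plays New with p = 0.8857, P2 plays New with q = 0.8857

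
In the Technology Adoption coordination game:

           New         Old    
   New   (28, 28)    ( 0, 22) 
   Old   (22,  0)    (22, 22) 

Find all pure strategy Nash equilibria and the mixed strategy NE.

Pure NE: (New, New) and (Old, Old); Mixed NE: p = 0.7857, q = 0.7857

Work:
Check pure NE:
(New, New): (28, 28) - no unilateral deviation beneficial
(Old, Old): (22, 22) - no unilateral deviation beneficial
Mixed NE: P1 plays New with p = 0.7857, P2 plays New with q = 0.7857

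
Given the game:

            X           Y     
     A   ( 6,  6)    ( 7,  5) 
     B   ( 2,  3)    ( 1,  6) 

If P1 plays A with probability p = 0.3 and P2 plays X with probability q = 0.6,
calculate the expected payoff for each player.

E[P1] = 3.04, E[P2] = 4.62

Work:
E[P1] = p·q·π₁(A,X) + p·(1-q)·π₁(A,Y) + (1-p)·q·π₁(B,X) + (1-p)·(1-q)·π₁(B,Y)
= 0.3·0.6·6 + 0.3·0.4·7 + 0.7·0.6·2 + 0.7·0.4·1
= 3.04

E[P2] = 4.62 (similar calculation)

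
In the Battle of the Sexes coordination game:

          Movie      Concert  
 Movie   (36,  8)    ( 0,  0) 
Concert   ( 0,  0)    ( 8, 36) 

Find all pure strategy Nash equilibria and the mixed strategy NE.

Pure NE: (Movie, Movie) and (Concert, Concert); Mixed NE: p = 0.8182, q = 0.1818

Work:
Check pure NE:
(Movie, Movie): (36, 8) - no unilateral deviation beneficial
(Concert, Concert): (8, 36) - no unilateral deviation beneficial
Mixed NE: P1 plays Movie with p = 0.8182, P2 plays Movie with q = 0.1818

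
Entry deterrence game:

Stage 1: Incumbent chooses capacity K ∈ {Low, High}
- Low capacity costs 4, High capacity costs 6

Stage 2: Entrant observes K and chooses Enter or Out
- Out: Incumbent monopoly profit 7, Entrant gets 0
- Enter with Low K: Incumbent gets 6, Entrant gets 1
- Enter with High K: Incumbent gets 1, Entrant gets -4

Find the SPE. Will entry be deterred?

SPE: (Low, Enter|Low, Out|High); Entry not deterred. Incumbent net profit = 2, Entrant gets 1

Work:
After Low K: Entrant enters (1 > 0)
After High K: Entrant stays out (-4 < 0)
Incumbent: Low → 6−4=2, High → 7−6=1
Incumbent chooses Low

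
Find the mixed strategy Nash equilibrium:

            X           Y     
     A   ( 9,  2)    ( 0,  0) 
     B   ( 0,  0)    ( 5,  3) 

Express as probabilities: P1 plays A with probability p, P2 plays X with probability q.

p = 0.6, q = 0.3571

Work:
Find probabilities that make opponent indifferent:
P2 chooses q to make P1 indifferent between A and B
P1 chooses p to make P2 indifferent between X and Y
Mixed NE: P1 plays (A: 0.6, B: 0.4), P2 plays (X: 0.3571, Y: 0.6429)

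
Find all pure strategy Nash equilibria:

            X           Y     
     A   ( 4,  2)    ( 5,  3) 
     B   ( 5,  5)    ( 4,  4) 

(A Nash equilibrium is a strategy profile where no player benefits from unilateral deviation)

Nash equilibrium: (A, Y), (B, X)

Work:
Best responses:
  P1 vs X: payoffs [4, 5] → best response B (payoff 5)
  P1 vs Y: payoffs [5, 4] → best response A (payoff 5)
  P2 vs A: payoffs [2, 3] → best response Y (payoff 3)
  P2 vs B: payoffs [5, 4] → best response X (payoff 5)
Mutual best responses: (A,Y), (B,X) → Nash equilibria.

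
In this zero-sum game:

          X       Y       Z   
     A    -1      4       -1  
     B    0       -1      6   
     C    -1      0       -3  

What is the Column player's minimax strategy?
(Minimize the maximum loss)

Column should play X, value = 0

Work:
Column player minimizes Row's maximum payoff:
Column X: max payoff to Row = 0
Column Y: max payoff to Row = 4
Column Z: max payoff to Row = 6
Minimum is 0, achieved by column X.
Minimax strategy: X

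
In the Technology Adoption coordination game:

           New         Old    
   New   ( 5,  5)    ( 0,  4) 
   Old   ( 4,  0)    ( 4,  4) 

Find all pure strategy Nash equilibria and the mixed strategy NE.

Pure NE: (New, New) and (Old, Old); Mixed NE: p = 0.8, q = 0.8

Work:
Check pure NE:
(New, New): (5, 5) - no unilateral deviation beneficial
(Old, Old): (4, 4) - no unilateral deviation beneficial
Mixed NE: P1 plays New with p = 0.8, P2 plays New with q = 0.8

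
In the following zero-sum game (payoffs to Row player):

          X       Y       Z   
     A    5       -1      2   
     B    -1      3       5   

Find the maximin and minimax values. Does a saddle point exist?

Maximin = -1, Minimax = 3, Saddle: False

Work:
Row minimums: [-1, -1] → maximin = -1
Column maximums: [5, 3, 5] → minimax = 3
No saddle point (maximin ≠ minimax). Mixed strategy needed.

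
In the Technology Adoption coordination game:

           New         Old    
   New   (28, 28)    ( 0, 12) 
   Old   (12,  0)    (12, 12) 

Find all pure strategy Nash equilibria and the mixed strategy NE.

Pure NE: (New, New) and (Old, Old); Mixed NE: p = 0.4286, q = 0.4286

Work:
Check pure NE:
(New, New): (28, 28) - no unilateral deviation beneficial
(Old, Old): (12, 12) - no unilateral deviation beneficial
Mixed NE: P1 plays New with p = 0.4286, P2 plays New with q = 0.4286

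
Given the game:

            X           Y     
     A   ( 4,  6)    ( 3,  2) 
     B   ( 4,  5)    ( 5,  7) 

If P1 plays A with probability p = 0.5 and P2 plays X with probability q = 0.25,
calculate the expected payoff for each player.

E[P1] = 4.0, E[P2] = 4.75

Work:
E[P1] = p·q·π₁(A,X) + p·(1-q)·π₁(A,Y) + (1-p)·q·π₁(B,X) + (1-p)·(1-q)·π₁(B,Y)
= 0.5·0.25·4 + 0.5·0.75·3 + 0.5·0.25·4 + 0.5·0.75·5
= 4.0

E[P2] = 4.75 (similar calculation)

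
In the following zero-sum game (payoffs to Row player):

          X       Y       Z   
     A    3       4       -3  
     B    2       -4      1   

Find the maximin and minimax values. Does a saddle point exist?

Maximin = -3, Minimax = 1, Saddle: False

Work:
Row minimums: [-3, -4] → maximin = -3
Column maximums: [3, 4, 1] → minimax = 1
No saddle point (maximin ≠ minimax). Mixed strategy needed.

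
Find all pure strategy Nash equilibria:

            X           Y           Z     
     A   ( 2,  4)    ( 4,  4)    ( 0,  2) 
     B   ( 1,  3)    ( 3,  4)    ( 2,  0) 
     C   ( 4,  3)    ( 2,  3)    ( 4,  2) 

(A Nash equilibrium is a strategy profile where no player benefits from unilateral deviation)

Nash equilibrium: (A, Y), (C, X)

Work:
Best responses:
  P1 vs X: payoffs [2, 1, 4] → best response C (payoff 4)
  P1 vs Y: payoffs [4, 3, 2] → best response A (payoff 4)
  P1 vs Z: payoffs [0, 2, 4] → best response C (payoff 4)
  P2 vs A: payoffs [4, 4, 2] → best response X/Y (payoff 4)
  P2 vs B: payoffs [3, 4, 0] → best response Y (payoff 4)
  P2 vs C: payoffs [3, 3, 2] → best response X/Y (payoff 3)
Mutual best responses: (A,Y), (C,X) → Nash equilibria.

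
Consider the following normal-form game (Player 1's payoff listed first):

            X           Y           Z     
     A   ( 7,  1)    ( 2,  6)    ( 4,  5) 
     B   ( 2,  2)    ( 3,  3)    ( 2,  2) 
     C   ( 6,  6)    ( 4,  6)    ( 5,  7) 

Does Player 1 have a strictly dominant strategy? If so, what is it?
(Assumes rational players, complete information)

No strictly dominant strategy exists for Player 1

Work:
A strategy strictly dominates another if it gives a strictly higher payoff against every opponent action. Compare each pair of P1's strategies column-by-column:
  A vs B: [7 vs 2, 2 vs 3, 4 vs 2] → A does not strictly dominate B (column Y: 2 ≤ 3)
  A vs C: [7 vs 6, 2 vs 4, 4 vs 5] → A does not strictly dominate C (column Y: 2 ≤ 4)
  B vs A: [2 vs 7, 3 vs 2, 2 vs 4] → B does not strictly dominate A (column X: 2 ≤ 7)
  B vs C: [2 vs 6, 3 vs 4, 2 vs 5] → B does not strictly dominate C (column X: 2 ≤ 6)
  C vs A: [6 vs 7, 4 vs 2, 5 vs 4] → C does not strictly dominate A (column X: 6 ≤ 7)
  C vs B: [6 vs 2, 4 vs 3, 5 vs 2] → C strictly dominates B
No single strategy strictly dominates all others → no strictly dominant strategy.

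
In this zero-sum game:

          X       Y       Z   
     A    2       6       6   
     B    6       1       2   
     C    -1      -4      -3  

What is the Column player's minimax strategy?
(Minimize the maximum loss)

Column should play X or Y or Z (all achieve the minimum), value = 6

Work:
Column player minimizes Row's maximum payoff:
Column X: max payoff to Row = 6
Column Y: max payoff to Row = 6
Column Z: max payoff to Row = 6
Minimum is 6, achieved by columns X, Y, Z (tied).
Each of X or Y or Z is a minimax strategy.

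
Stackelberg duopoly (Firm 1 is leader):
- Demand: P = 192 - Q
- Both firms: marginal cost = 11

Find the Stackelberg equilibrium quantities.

q₁* (leader) = 90.5, q₂* (follower) = 45.25

Work:
Follower's reaction: q₂ = (a - c - q₁)/2
Leader substitutes: π₁ = q₁·(a - q₁ - (a-c-q₁)/2 - c)
FOC: q₁* = (192 - 11)/2 = 90.50
Then: q₂* = (192 - 11 - 90.5)/2 = 45.25
Leader has first-mover advantage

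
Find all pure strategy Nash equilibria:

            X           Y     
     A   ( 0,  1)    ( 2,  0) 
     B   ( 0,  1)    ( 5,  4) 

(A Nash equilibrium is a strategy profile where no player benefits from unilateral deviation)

Nash equilibrium: (A, X), (B, Y)

Work:
Best responses:
  P1 vs X: payoffs [0, 0] → best response A/B (payoff 0)
  P1 vs Y: payoffs [2, 5] → best response B (payoff 5)
  P2 vs A: payoffs [1, 0] → best response X (payoff 1)
  P2 vs B: payoffs [1, 4] → best response Y (payoff 4)
Mutual best responses: (A,X), (B,Y) → Nash equilibria.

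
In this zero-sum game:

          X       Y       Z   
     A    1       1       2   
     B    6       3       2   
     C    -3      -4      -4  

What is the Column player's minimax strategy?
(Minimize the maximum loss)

Column should play Z, value = 2

Work:
Column player minimizes Row's maximum payoff:
Column X: max payoff to Row = 6
Column Y: max payoff to Row = 3
Column Z: max payoff to Row = 2
Minimum is 2, achieved by column Z.
Minimax strategy: Z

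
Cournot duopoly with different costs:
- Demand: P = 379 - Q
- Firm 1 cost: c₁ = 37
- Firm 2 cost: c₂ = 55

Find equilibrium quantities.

q₁* = 120.0, q₂* = 102.0

Work:
Reaction: q₁ = (379 - 37 - q₂)/2
Reaction: q₂ = (379 - 55 - q₁)/2
Solve simultaneously:
q₁* = (379 - 2×37 + 55)/3 = 120.0
q₂* = (379 - 2×55 + 37)/3 = 102.0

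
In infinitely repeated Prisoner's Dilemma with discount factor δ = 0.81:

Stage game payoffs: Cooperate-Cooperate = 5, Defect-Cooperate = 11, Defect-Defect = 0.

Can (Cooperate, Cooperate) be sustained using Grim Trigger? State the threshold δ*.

δ* = 0.5455; since δ = 0.81 ≥ 0.5455, cooperation can be sustained

Work:
For Grim Trigger:
Cooperate forever: 5/(1-δ)
Defect then punished: 11 + 0·δ/(1-δ)
Need: 5/(1-δ) ≥ 11 + 0·δ/(1-δ)
Solving: δ ≥ (T-R)/(T-P) = (11-5)/(11-0) = 0.5455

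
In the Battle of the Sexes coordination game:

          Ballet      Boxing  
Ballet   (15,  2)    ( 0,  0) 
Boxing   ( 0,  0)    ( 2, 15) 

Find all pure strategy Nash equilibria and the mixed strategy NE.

Pure NE: (Ballet, Ballet) and (Boxing, Boxing); Mixed NE: p = 0.8824, q = 0.1176

Work:
Check pure NE:
(Ballet, Ballet): (15, 2) - no unilateral deviation beneficial
(Boxing, Boxing): (2, 15) - no unilateral deviation beneficial
Mixed NE: P1 plays Ballet with p = 0.8824, P2 plays Ballet with q = 0.1176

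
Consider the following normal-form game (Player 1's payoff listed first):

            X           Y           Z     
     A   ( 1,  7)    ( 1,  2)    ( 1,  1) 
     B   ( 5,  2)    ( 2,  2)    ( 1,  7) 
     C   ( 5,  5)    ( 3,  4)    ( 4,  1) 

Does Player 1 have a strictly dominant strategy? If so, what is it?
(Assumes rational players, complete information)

No strictly dominant strategy exists for Player 1

Work:
A strategy strictly dominates another if it gives a strictly higher payoff against every opponent action. Compare each pair of P1's strategies column-by-column:
  A vs B: [1 vs 5, 1 vs 2, 1 vs 1] → A does not strictly dominate B (column X: 1 ≤ 5)
  A vs C: [1 vs 5, 1 vs 3, 1 vs 4] → A does not strictly dominate C (column X: 1 ≤ 5)
  B vs A: [5 vs 1, 2 vs 1, 1 vs 1] → B does not strictly dominate A (column Z: 1 ≤ 1)
  B vs C: [5 vs 5, 2 vs 3, 1 vs 4] → B does not strictly dominate C (column X: 5 ≤ 5)
  C vs A: [5 vs 1, 3 vs 1, 4 vs 1] → C strictly dominates A
  C vs B: [5 vs 5, 3 vs 2, 4 vs 1] → C does not strictly dominate B (column X: 5 ≤ 5)
No single strategy strictly dominates all others → no strictly dominant strategy.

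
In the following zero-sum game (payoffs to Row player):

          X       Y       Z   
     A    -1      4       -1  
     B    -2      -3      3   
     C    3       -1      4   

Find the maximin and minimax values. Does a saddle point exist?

Maximin = -1, Minimax = 3, Saddle: False

Work:
Row minimums: [-1, -3, -1] → maximin = -1
Column maximums: [3, 4, 4] → minimax = 3
No saddle point (maximin ≠ minimax). Mixed strategy needed.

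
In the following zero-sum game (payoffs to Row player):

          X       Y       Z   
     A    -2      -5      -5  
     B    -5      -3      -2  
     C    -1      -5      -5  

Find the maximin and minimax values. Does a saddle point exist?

Maximin = -5, Minimax = -3, Saddle: False

Work:
Row minimums: [-5, -5, -5] → maximin = -5
Column maximums: [-1, -3, -2] → minimax = -3
No saddle point (maximin ≠ minimax). Mixed strategy needed.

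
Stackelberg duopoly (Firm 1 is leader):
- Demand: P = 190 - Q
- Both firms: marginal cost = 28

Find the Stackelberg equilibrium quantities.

q₁* (leader) = 81.0, q₂* (follower) = 40.5

Work:
Follower's reaction: q₂ = (a - c - q₁)/2
Leader substitutes: π₁ = q₁·(a - q₁ - (a-c-q₁)/2 - c)
FOC: q₁* = (190 - 28)/2 = 81.00
Then: q₂* = (190 - 28 - 81.0)/2 = 40.50
Leader has first-mover advantage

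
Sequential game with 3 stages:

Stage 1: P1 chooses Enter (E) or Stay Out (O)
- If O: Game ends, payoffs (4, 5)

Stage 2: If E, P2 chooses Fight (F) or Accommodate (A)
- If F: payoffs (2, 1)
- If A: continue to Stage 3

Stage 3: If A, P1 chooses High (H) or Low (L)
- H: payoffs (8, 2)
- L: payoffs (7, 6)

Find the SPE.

SPE: (E, A, H); Outcome (8, 2)

Work:
Stage 3: P1 chooses H (8 vs 7)
Stage 2: P2: F->1, A->2 (anticipating H). Choose A
Stage 1: P1: O->4, E->8 (anticipating A, H). Choose E
SPE path: E -> A -> H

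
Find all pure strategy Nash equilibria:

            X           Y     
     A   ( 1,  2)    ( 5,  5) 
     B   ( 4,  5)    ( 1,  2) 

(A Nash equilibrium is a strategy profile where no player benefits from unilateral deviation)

Nash equilibrium: (A, Y), (B, X)

Work:
Best responses:
  P1 vs X: payoffs [1, 4] → best response B (payoff 4)
  P1 vs Y: payoffs [5, 1] → best response A (payoff 5)
  P2 vs A: payoffs [2, 5] → best response Y (payoff 5)
  P2 vs B: payoffs [5, 2] → best response X (payoff 5)
Mutual best responses: (A,Y), (B,X) → Nash equilibria.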